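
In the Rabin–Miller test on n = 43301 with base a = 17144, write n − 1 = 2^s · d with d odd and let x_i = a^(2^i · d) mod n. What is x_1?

n − 1 = 43300 = 2^2 · 10825, so s = 2 and d = 10825.
Repeated squaring mod 43301: 17144^1 ≡ 17144, 17144^2 ≡ 32849, 17144^4 ≡ 39182, 17144^8 ≡ 35470, 17144^16 ≡ 10345, 17144^32 ≡ 22254, 17144^64 ≡ 6979, 17144^128 ≡ 36117, 17144^256 ≡ 38365, 17144^512 ≡ 28934, 17144^1024 ≡ 38123, 17144^2048 ≡ 8365, 17144^4096 ≡ 42110, 17144^8192 ≡ 32849.
10825 = 8192 + 2048 + 512 + 64 + 8 + 1, so 17144^10825 ≡ 32849·8365·28934·6979·35470·17144 ≡ 32708 (mod 43301).
x_0 = 32708.
x_1 = 32708^2 mod 43301 = 18758.

18758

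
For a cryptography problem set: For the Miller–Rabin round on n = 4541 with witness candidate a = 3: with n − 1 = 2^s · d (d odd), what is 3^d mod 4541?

n − 1 = 4540 = 2^2 · 1135, so s = 2 and d = 1135.
3^1135 mod 4541 = 2169.

2169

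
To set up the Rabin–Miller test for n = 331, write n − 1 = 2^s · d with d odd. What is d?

Halving: 330 → 165; 165 is odd.
So 330 = 2^1 · 165.

165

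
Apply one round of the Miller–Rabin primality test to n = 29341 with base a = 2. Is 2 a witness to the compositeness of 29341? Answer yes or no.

no

n − 1 = 29340 = 2^2 · 7335, so s = 2 and d = 7335.
x_0 = 2^7335 mod 29341 = 26424.
x_0 is neither 1 nor 29340, so continue squaring.
x_1 = 26424^2 mod 29341 = 29340.
x_1 ≡ −1, so 2 is not a witness.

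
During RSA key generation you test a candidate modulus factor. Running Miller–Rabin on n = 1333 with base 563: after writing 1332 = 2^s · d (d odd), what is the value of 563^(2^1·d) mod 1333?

993

n − 1 = 1332 = 2^2 · 333, so s = 2 and d = 333.
x_0 = 563^333 mod 1333 = 342.
x_1 = 342^2 mod 1333 = 993.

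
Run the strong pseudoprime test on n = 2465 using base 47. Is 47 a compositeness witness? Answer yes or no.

no

n − 1 = 2464 = 2^5 · 77, so s = 5 and d = 77.
x_0 = 47^77 mod 2465 = 302.
x_0 is neither 1 nor 2464, so continue squaring.
x_1 = 302^2 mod 2465 = 2464.
x_1 ≡ −1, so 47 is not a witness.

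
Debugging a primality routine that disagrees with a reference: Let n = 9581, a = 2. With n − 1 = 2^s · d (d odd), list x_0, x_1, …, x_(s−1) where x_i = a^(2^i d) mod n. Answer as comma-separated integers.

n − 1 = 9580 = 2^2 · 2395, so s = 2 and d = 2395.
x_0 = 2^2395 mod 9581 = 8656.
x_1 = 8656^2 mod 9581 = 2916.

8656, 2916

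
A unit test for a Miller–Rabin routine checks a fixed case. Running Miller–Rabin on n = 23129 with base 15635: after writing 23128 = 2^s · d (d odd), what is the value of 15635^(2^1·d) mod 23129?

n − 1 = 23128 = 2^3 · 2891, so s = 3 and d = 2891.
x_0 = 15635^2891 mod 23129 = 3522.
x_1 = 3522^2 mod 23129 = 7340.

7340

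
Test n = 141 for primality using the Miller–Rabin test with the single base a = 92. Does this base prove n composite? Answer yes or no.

yes

n − 1 = 140 = 2^2 · 35, so s = 2 and d = 35.
x_0 = 92^35 mod 141 = 134.
x_0 is neither 1 nor 140, so continue squaring.
x_1 = 134^2 mod 141 = 49.
Reached i = s−1 = 1 without hitting −1: 92 is a Miller–Rabin witness and 141 is composite.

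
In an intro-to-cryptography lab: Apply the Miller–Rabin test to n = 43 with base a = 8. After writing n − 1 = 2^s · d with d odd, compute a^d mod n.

42

n − 1 = 42 = 2^1 · 21, so s = 1 and d = 21.
8^21 mod 43 = 42.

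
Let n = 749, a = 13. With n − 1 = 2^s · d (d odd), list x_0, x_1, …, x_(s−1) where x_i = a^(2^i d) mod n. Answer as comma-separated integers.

n − 1 = 748 = 2^2 · 187, so s = 2 and d = 187.
x_0 = 13^187 mod 749 = 48.
x_1 = 48^2 mod 749 = 57.

48, 57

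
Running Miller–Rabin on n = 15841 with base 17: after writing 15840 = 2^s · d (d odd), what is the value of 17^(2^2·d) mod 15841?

218

n − 1 = 15840 = 2^5 · 495, so s = 5 and d = 495.
x_0 = 17^495 mod 15841 = 10198.
x_1 = 10198^2 mod 15841 = 3039.
x_2 = 3039^2 mod 15841 = 218.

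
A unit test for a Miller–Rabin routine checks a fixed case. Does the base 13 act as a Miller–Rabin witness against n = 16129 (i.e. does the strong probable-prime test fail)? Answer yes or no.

yes

n − 1 = 16128 = 2^8 · 63, so s = 8 and d = 63.
Repeated squaring mod 16129: 13^1 ≡ 13, 13^2 ≡ 169, 13^4 ≡ 12432, 13^8 ≡ 6546, 13^16 ≡ 11492, 13^32 ≡ 1812.
63 = 32 + 16 + 8 + 4 + 2 + 1, so 13^63 ≡ 1812·11492·6546·12432·169·13 ≡ 14352 (mod 16129).
x_0 = 13^63 mod 16129 = 14352.
x_0 is neither 1 nor 16128, so continue squaring.
x_1 = 14352^2 mod 16129 = 12574.
x_2 = 12574^2 mod 16129 = 9018.
x_3 = 9018^2 mod 16129 = 1906.
x_4 = 1906^2 mod 16129 = 3811.
x_5 = 3811^2 mod 16129 = 7621.
x_6 = 7621^2 mod 16129 = 15241.
x_7 = 15241^2 mod 16129 = 14352.
Reached i = s−1 = 7 without hitting −1: 13 is a Miller–Rabin witness and 16129 is composite.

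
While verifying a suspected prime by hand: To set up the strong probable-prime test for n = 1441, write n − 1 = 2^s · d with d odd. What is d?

45

Halving: 1440 → 720 → 360 → 180 → 90 → 45; 45 is odd.
So 1440 = 2^5 · 45.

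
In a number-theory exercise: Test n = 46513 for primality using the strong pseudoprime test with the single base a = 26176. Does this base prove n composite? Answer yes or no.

n − 1 = 46512 = 2^4 · 2907, so s = 4 and d = 2907.
x_0 = 26176^2907 mod 46513 = 6731.
x_0 is neither 1 nor 46512, so continue squaring.
x_1 = 6731^2 mod 46513 = 2699.
x_2 = 2699^2 mod 46513 = 28573.
x_3 = 28573^2 mod 46513 = 20153.
Reached i = s−1 = 3 without hitting −1: 26176 is a Miller–Rabin witness and 46513 is composite.

yes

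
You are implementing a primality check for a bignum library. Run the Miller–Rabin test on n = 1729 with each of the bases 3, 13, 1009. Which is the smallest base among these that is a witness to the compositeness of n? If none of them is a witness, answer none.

3

n − 1 = 1728 = 2^6 · 27, so s = 6 and d = 27.
Base 3: x_0 = 3^27 mod 1729 = 664. x_0 is neither 1 nor 1728, so continue squaring. x_1 = 664^2 mod 1729 = 1. x_1 = 1 but x_0 ≠ ±1, a nontrivial square root of 1 — 3 is a witness and 1729 is composite.
Base 13: x_0 = 13^27 mod 1729 = 1196. x_0 is neither 1 nor 1728, so continue squaring. x_1 = 1196^2 mod 1729 = 533. x_2 = 533^2 mod 1729 = 533. x_3 = 533^2 mod 1729 = 533. x_4 = 533^2 mod 1729 = 533. x_5 = 533^2 mod 1729 = 533. Reached i = s−1 = 5 without hitting −1: 13 is a Miller–Rabin witness and 1729 is composite.
Base 1009: x_0 = 1009^27 mod 1729 = 512. x_0 is neither 1 nor 1728, so continue squaring. x_1 = 512^2 mod 1729 = 1065. x_2 = 1065^2 mod 1729 = 1. x_2 = 1 but x_1 ≠ ±1, a nontrivial square root of 1 — 1009 is a witness and 1729 is composite.
The smallest witness among the given bases is 3.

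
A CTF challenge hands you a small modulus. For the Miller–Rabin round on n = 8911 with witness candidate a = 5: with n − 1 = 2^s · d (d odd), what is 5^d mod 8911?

2813

n − 1 = 8910 = 2^1 · 4455, so s = 1 and d = 4455.
5^4455 mod 8911 = 2813.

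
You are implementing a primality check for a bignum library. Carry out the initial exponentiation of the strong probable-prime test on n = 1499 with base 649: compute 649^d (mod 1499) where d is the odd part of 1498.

n − 1 = 1498 = 2^1 · 749, so s = 1 and d = 749.
By repeated squaring, 649^749 ≡ 1498 (mod 1499).

1498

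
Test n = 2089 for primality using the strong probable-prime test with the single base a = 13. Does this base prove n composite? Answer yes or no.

n − 1 = 2088 = 2^3 · 261, so s = 3 and d = 261.
x_0 = 13^261 mod 2089 = 789.
x_0 is neither 1 nor 2088, so continue squaring.
x_1 = 789^2 mod 2089 = 2088.
x_1 ≡ −1, so 13 is not a witness.

no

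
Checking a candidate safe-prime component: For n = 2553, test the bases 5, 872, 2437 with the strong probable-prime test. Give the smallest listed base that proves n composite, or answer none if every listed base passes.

5

n − 1 = 2552 = 2^3 · 319, so s = 3 and d = 319.
Base 5: x_0 = 5^319 mod 2553 = 2207. x_0 is neither 1 nor 2552, so continue squaring. x_1 = 2207^2 mod 2553 = 2278. x_2 = 2278^2 mod 2553 = 1588. Reached i = s−1 = 2 without hitting −1: 5 is a Miller–Rabin witness and 2553 is composite.
Base 872: x_0 = 872^319 mod 2553 = 620. x_0 is neither 1 nor 2552, so continue squaring. x_1 = 620^2 mod 2553 = 1450. x_2 = 1450^2 mod 2553 = 1381. Reached i = s−1 = 2 without hitting −1: 872 is a Miller–Rabin witness and 2553 is composite.
Base 2437: x_0 = 2437^319 mod 2553 = 1678. x_0 is neither 1 nor 2552, so continue squaring. x_1 = 1678^2 mod 2553 = 2278. x_2 = 2278^2 mod 2553 = 1588. Reached i = s−1 = 2 without hitting −1: 2437 is a Miller–Rabin witness and 2553 is composite.
The smallest witness among the given bases is 5.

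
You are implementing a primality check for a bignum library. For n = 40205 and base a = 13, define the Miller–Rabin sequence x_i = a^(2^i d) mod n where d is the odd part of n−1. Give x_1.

33829

n − 1 = 40204 = 2^2 · 10051, so s = 2 and d = 10051.
x_0 = 13^10051 mod 40205 = 26677.
x_1 = 26677^2 mod 40205 = 33829.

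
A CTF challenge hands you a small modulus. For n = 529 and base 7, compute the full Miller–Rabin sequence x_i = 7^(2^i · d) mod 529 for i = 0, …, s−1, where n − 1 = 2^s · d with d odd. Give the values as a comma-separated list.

n − 1 = 528 = 2^4 · 33, so s = 4 and d = 33.
x_0 = 7^33 mod 529 = 114.
x_1 = 114^2 mod 529 = 300.
x_2 = 300^2 mod 529 = 70.
x_3 = 70^2 mod 529 = 139.

114, 300, 70, 139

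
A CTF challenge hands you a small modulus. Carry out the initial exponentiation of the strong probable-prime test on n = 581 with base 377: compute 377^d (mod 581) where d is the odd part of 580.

412

n − 1 = 580 = 2^2 · 145, so s = 2 and d = 145.
377^145 mod 581 = 412.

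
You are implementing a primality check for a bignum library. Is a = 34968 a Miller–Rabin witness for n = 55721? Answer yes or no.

no

n − 1 = 55720 = 2^3 · 6965, so s = 3 and d = 6965.
x_0 = 34968^6965 mod 55721 = 1.
x_0 = 1, so 34968 is not a witness.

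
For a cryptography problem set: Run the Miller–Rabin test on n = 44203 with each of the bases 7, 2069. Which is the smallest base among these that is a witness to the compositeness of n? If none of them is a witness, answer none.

n − 1 = 44202 = 2^1 · 22101, so s = 1 and d = 22101.
Base 7: x_0 = 7^22101 mod 44203 = 1. x_0 = 1, so 7 is not a witness.
Base 2069: x_0 = 2069^22101 mod 44203 = 44202. x_0 = 44202 ≡ −1, so 2069 is not a witness.
No listed base is a witness for 44203.

none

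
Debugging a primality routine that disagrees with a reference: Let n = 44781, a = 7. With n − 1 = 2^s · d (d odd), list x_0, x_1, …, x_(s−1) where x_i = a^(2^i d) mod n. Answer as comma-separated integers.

33637, 11023

n − 1 = 44780 = 2^2 · 11195, so s = 2 and d = 11195.
x_0 = 7^11195 mod 44781 = 33637.
x_1 = 33637^2 mod 44781 = 11023.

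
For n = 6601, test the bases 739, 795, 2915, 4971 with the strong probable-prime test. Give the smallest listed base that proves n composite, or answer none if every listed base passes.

n − 1 = 6600 = 2^3 · 825, so s = 3 and d = 825.
Base 739: x_0 = 739^825 mod 6601 = 1. x_0 = 1, so 739 is not a witness.
Base 795: x_0 = 795^825 mod 6601 = 1. x_0 = 1, so 795 is not a witness.
Base 2915: x_0 = 2915^825 mod 6601 = 6600. x_0 = 6600 ≡ −1, so 2915 is not a witness.
Base 4971: x_0 = 4971^825 mod 6601 = 1. x_0 = 1, so 4971 is not a witness.
No listed base is a witness for 6601.

none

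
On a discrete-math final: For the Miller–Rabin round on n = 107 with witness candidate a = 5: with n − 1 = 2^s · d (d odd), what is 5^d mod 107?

106

n − 1 = 106 = 2^1 · 53, so s = 1 and d = 53.
Repeated squaring mod 107: 5^1 ≡ 5, 5^2 ≡ 25, 5^4 ≡ 90, 5^8 ≡ 75, 5^16 ≡ 61, 5^32 ≡ 83.
53 = 32 + 16 + 4 + 1, so 5^53 ≡ 83·61·90·5 ≡ 106 (mod 107).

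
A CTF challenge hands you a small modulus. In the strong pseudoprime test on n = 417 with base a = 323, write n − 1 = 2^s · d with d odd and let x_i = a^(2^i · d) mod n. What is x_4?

184

n − 1 = 416 = 2^5 · 13, so s = 5 and d = 13.
Repeated squaring mod 417: 323^1 ≡ 323, 323^2 ≡ 79, 323^4 ≡ 403, 323^8 ≡ 196.
13 = 8 + 4 + 1, so 323^13 ≡ 196·403·323 ≡ 230 (mod 417).
x_0 = 230.
x_1 = 230^2 mod 417 = 358.
x_2 = 358^2 mod 417 = 145.
x_3 = 145^2 mod 417 = 175.
x_4 = 175^2 mod 417 = 184.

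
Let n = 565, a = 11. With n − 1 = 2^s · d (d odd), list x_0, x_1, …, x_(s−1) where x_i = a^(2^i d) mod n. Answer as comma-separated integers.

441, 121

n − 1 = 564 = 2^2 · 141, so s = 2 and d = 141.
x_0 = 11^141 mod 565 = 441.
x_1 = 441^2 mod 565 = 121.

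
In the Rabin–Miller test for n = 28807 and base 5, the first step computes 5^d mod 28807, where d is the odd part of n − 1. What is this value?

n − 1 = 28806 = 2^1 · 14403, so s = 1 and d = 14403.
Repeated squaring mod 28807: 5^1 ≡ 5, 5^2 ≡ 25, 5^4 ≡ 625, 5^8 ≡ 16134, 5^16 ≡ 5904, 5^32 ≡ 746, 5^64 ≡ 9183, 5^128 ≡ 9400, 5^256 ≡ 8931, 5^512 ≡ 24985, 5^1024 ≡ 2535, 5^2048 ≡ 2264, 5^4096 ≡ 26857, 5^8192 ≡ 28783.
14403 = 8192 + 4096 + 2048 + 64 + 2 + 1, so 5^14403 ≡ 28783·26857·2264·9183·25·5 ≡ 28806 (mod 28807).

28806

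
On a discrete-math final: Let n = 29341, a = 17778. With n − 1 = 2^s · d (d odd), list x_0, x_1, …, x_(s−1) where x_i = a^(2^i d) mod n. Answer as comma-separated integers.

18543, 25011

n − 1 = 29340 = 2^2 · 7335, so s = 2 and d = 7335.
x_0 = 17778^7335 mod 29341 = 18543.
x_1 = 18543^2 mod 29341 = 25011.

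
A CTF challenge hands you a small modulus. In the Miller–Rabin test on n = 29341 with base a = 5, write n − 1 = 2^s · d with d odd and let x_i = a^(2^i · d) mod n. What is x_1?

n − 1 = 29340 = 2^2 · 7335, so s = 2 and d = 7335.
x_0 = 5^7335 mod 29341 = 15127.
x_1 = 15127^2 mod 29341 = 25011.

25011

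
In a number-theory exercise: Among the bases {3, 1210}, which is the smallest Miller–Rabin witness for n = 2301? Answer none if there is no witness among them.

n − 1 = 2300 = 2^2 · 575, so s = 2 and d = 575.
Base 3: x_0 = 3^575 mod 2301 = 1374. x_0 is neither 1 nor 2300, so continue squaring. x_1 = 1374^2 mod 2301 = 1056. Reached i = s−1 = 1 without hitting −1: 3 is a Miller–Rabin witness and 2301 is composite.
Base 1210: x_0 = 1210^575 mod 2301 = 976. x_0 is neither 1 nor 2300, so continue squaring. x_1 = 976^2 mod 2301 = 2263. Reached i = s−1 = 1 without hitting −1: 1210 is a Miller–Rabin witness and 2301 is composite.
The smallest witness among the given bases is 3.

3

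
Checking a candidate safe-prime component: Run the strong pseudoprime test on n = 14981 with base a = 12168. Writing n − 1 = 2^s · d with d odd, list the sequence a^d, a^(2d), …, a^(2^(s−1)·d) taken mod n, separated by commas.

5894, 13278

n − 1 = 14980 = 2^2 · 3745, so s = 2 and d = 3745.
x_0 = 12168^3745 mod 14981 = 5894.
x_1 = 5894^2 mod 14981 = 13278.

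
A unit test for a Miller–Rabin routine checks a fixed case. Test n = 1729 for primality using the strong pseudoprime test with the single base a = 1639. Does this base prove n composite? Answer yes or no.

no

n − 1 = 1728 = 2^6 · 27, so s = 6 and d = 27.
Repeated squaring mod 1729: 1639^1 ≡ 1639, 1639^2 ≡ 1184, 1639^4 ≡ 1366, 1639^8 ≡ 365, 1639^16 ≡ 92.
27 = 16 + 8 + 2 + 1, so 1639^27 ≡ 92·365·1184·1639 ≡ 1 (mod 1729).
x_0 = 1639^27 mod 1729 = 1.
x_0 = 1, so 1639 is not a witness.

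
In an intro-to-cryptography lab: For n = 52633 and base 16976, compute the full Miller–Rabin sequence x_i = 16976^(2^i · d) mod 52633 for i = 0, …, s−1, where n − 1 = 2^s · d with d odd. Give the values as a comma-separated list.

51808, 49029, 41098

n − 1 = 52632 = 2^3 · 6579, so s = 3 and d = 6579.
x_0 = 16976^6579 mod 52633 = 51808.
x_1 = 51808^2 mod 52633 = 49029.
x_2 = 49029^2 mod 52633 = 41098.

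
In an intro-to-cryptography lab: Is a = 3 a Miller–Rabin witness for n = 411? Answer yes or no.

yes

n − 1 = 410 = 2^1 · 205, so s = 1 and d = 205.
Repeated squaring mod 411: 3^1 ≡ 3, 3^2 ≡ 9, 3^4 ≡ 81, 3^8 ≡ 396, 3^16 ≡ 225, 3^32 ≡ 72, 3^64 ≡ 252, 3^128 ≡ 210.
205 = 128 + 64 + 8 + 4 + 1, so 3^205 ≡ 210·252·396·81·3 ≡ 408 (mod 411).
x_0 = 3^205 mod 411 = 408.
x_0 ∉ {1, 410} and s = 1, so 3 is a Miller–Rabin witness and 411 is composite.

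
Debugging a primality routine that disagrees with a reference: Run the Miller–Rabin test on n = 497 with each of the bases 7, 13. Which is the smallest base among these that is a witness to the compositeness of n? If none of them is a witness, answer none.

n − 1 = 496 = 2^4 · 31, so s = 4 and d = 31.
Base 7: x_0 = 7^31 mod 497 = 224. x_0 is neither 1 nor 496, so continue squaring. x_1 = 224^2 mod 497 = 476. x_2 = 476^2 mod 497 = 441. x_3 = 441^2 mod 497 = 154. Reached i = s−1 = 3 without hitting −1: 7 is a Miller–Rabin witness and 497 is composite.
Base 13: x_0 = 13^31 mod 497 = 482. x_0 is neither 1 nor 496, so continue squaring. x_1 = 482^2 mod 497 = 225. x_2 = 225^2 mod 497 = 428. x_3 = 428^2 mod 497 = 288. Reached i = s−1 = 3 without hitting −1: 13 is a Miller–Rabin witness and 497 is composite.
The smallest witness among the given bases is 7.

7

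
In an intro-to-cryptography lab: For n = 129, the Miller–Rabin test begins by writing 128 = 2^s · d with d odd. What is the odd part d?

1

Halving: 128 → 64 → 32 → 16 → 8 → 4 → 2 → 1; 1 is odd.
So 128 = 2^7 · 1.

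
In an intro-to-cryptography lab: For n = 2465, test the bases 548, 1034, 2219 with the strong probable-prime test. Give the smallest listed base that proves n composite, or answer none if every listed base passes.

1034

n − 1 = 2464 = 2^5 · 77, so s = 5 and d = 77.
Base 548: x_0 = 548^77 mod 2465 = 1143. x_0 is neither 1 nor 2464, so continue squaring. x_1 = 1143^2 mod 2465 = 2464. x_1 ≡ −1, so 548 is not a witness.
Base 1034: x_0 = 1034^77 mod 2465 = 974. x_0 is neither 1 nor 2464, so continue squaring. x_1 = 974^2 mod 2465 = 2116. x_2 = 2116^2 mod 2465 = 1016. x_3 = 1016^2 mod 2465 = 1886. x_4 = 1886^2 mod 2465 = 1. x_4 = 1 but x_3 ≠ ±1, a nontrivial square root of 1 — 1034 is a witness and 2465 is composite.
Base 2219: x_0 = 2219^77 mod 2465 = 824. x_0 is neither 1 nor 2464, so continue squaring. x_1 = 824^2 mod 2465 = 1101. x_2 = 1101^2 mod 2465 = 1886. x_3 = 1886^2 mod 2465 = 1. x_3 = 1 but x_2 ≠ ±1, a nontrivial square root of 1 — 2219 is a witness and 2465 is composite.
The smallest witness among the given bases is 1034.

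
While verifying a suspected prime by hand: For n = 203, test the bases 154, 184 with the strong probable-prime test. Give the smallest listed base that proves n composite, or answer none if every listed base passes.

154

n − 1 = 202 = 2^1 · 101, so s = 1 and d = 101.
Base 154: x_0 = 154^101 mod 203 = 91. x_0 ∉ {1, 202} and s = 1, so 154 is a Miller–Rabin witness and 203 is composite.
Base 184: x_0 = 184^101 mod 203 = 102. x_0 ∉ {1, 202} and s = 1, so 184 is a Miller–Rabin witness and 203 is composite.
The smallest witness among the given bases is 154.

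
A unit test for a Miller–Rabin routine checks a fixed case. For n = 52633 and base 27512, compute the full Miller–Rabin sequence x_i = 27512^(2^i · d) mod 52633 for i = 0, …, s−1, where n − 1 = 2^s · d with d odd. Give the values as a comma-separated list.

26573, 1, 1

n − 1 = 52632 = 2^3 · 6579, so s = 3 and d = 6579.
x_0 = 27512^6579 mod 52633 = 26573.
x_1 = 26573^2 mod 52633 = 1.
x_2 = 1^2 mod 52633 = 1.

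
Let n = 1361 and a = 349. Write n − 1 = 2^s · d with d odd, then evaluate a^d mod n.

n − 1 = 1360 = 2^4 · 85, so s = 4 and d = 85.
349^85 mod 1361 = 377.

377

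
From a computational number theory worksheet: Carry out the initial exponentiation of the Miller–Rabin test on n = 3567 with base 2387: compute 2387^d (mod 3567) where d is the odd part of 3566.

n − 1 = 3566 = 2^1 · 1783, so s = 1 and d = 1783.
By repeated squaring, 2387^1783 ≡ 2615 (mod 3567).

2615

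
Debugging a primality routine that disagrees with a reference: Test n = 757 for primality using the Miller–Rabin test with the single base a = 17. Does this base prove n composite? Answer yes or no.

n − 1 = 756 = 2^2 · 189, so s = 2 and d = 189.
Repeated squaring mod 757: 17^1 ≡ 17, 17^2 ≡ 289, 17^4 ≡ 251, 17^8 ≡ 170, 17^16 ≡ 134, 17^32 ≡ 545, 17^64 ≡ 281, 17^128 ≡ 233.
189 = 128 + 32 + 16 + 8 + 4 + 1, so 17^189 ≡ 233·545·134·170·251·17 ≡ 1 (mod 757).
x_0 = 17^189 mod 757 = 1.
x_0 = 1, so 17 is not a witness.

no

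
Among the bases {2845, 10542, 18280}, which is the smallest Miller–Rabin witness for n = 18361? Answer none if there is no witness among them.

10542

n − 1 = 18360 = 2^3 · 2295, so s = 3 and d = 2295.
Base 2845: x_0 = 2845^2295 mod 18361 = 18360. x_0 = 18360 ≡ −1, so 2845 is not a witness.
Base 10542: x_0 = 10542^2295 mod 18361 = 6965. x_0 is neither 1 nor 18360, so continue squaring. x_1 = 6965^2 mod 18361 = 1463. x_2 = 1463^2 mod 18361 = 10493. Reached i = s−1 = 2 without hitting −1: 10542 is a Miller–Rabin witness and 18361 is composite.
Base 18280: x_0 = 18280^2295 mod 18361 = 2134. x_0 is neither 1 nor 18360, so continue squaring. x_1 = 2134^2 mod 18361 = 428. x_2 = 428^2 mod 18361 = 17935. Reached i = s−1 = 2 without hitting −1: 18280 is a Miller–Rabin witness and 18361 is composite.
The smallest witness among the given bases is 10542.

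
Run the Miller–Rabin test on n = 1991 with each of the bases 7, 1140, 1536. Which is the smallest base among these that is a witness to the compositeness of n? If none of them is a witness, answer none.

n − 1 = 1990 = 2^1 · 995, so s = 1 and d = 995.
Base 7: x_0 = 7^995 mod 1991 = 1836. x_0 ∉ {1, 1990} and s = 1, so 7 is a Miller–Rabin witness and 1991 is composite.
Base 1140: x_0 = 1140^995 mod 1991 = 120. x_0 ∉ {1, 1990} and s = 1, so 1140 is a Miller–Rabin witness and 1991 is composite.
Base 1536: x_0 = 1536^995 mod 1991 = 1902. x_0 ∉ {1, 1990} and s = 1, so 1536 is a Miller–Rabin witness and 1991 is composite.
The smallest witness among the given bases is 7.

7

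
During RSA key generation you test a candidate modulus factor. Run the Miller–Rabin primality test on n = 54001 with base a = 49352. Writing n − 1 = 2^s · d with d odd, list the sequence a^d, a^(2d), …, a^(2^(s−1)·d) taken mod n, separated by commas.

n − 1 = 54000 = 2^4 · 3375, so s = 4 and d = 3375.
x_0 = 49352^3375 mod 54001 = 7177.
x_1 = 7177^2 mod 54001 = 46376.
x_2 = 46376^2 mod 54001 = 35549.
x_3 = 35549^2 mod 54001 = 54000.

7177, 46376, 35549, 54000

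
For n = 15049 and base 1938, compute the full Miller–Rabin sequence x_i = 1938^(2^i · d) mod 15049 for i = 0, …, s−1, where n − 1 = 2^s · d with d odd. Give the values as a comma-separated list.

10282, 299, 14156

n − 1 = 15048 = 2^3 · 1881, so s = 3 and d = 1881.
x_0 = 1938^1881 mod 15049 = 10282.
x_1 = 10282^2 mod 15049 = 299.
x_2 = 299^2 mod 15049 = 14156.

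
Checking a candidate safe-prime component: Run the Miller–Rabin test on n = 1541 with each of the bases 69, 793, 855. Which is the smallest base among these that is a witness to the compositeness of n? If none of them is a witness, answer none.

n − 1 = 1540 = 2^2 · 385, so s = 2 and d = 385.
Base 69: x_0 = 69^385 mod 1541 = 1035. x_0 is neither 1 nor 1540, so continue squaring. x_1 = 1035^2 mod 1541 = 230. Reached i = s−1 = 1 without hitting −1: 69 is a Miller–Rabin witness and 1541 is composite.
Base 793: x_0 = 793^385 mod 1541 = 1034. x_0 is neither 1 nor 1540, so continue squaring. x_1 = 1034^2 mod 1541 = 1243. Reached i = s−1 = 1 without hitting −1: 793 is a Miller–Rabin witness and 1541 is composite.
Base 855: x_0 = 855^385 mod 1541 = 231. x_0 is neither 1 nor 1540, so continue squaring. x_1 = 231^2 mod 1541 = 967. Reached i = s−1 = 1 without hitting −1: 855 is a Miller–Rabin witness and 1541 is composite.
The smallest witness among the given bases is 69.

69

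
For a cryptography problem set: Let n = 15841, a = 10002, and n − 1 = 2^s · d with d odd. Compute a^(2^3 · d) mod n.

n − 1 = 15840 = 2^5 · 495, so s = 5 and d = 495.
x_0 = 10002^495 mod 15841 = 13579.
x_1 = 13579^2 mod 15841 = 1.
x_2 = 1^2 mod 15841 = 1.
x_3 = 1^2 mod 15841 = 1.

1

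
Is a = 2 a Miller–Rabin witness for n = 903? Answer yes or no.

yes

n − 1 = 902 = 2^1 · 451, so s = 1 and d = 451.
x_0 = 2^451 mod 903 = 653.
x_0 ∉ {1, 902} and s = 1, so 2 is a Miller–Rabin witness and 903 is composite.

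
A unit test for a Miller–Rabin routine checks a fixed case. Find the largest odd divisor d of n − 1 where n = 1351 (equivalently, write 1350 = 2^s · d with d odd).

Halving: 1350 → 675; 675 is odd.
So 1350 = 2^1 · 675.

675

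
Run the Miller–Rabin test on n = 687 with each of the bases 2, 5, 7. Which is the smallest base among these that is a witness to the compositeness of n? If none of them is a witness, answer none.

2

n − 1 = 686 = 2^1 · 343, so s = 1 and d = 343.
Base 2: x_0 = 2^343 mod 687 = 227. x_0 ∉ {1, 686} and s = 1, so 2 is a Miller–Rabin witness and 687 is composite.
Base 5: x_0 = 5^343 mod 687 = 5. x_0 ∉ {1, 686} and s = 1, so 5 is a Miller–Rabin witness and 687 is composite.
Base 7: x_0 = 7^343 mod 687 = 451. x_0 ∉ {1, 686} and s = 1, so 7 is a Miller–Rabin witness and 687 is composite.
The smallest witness among the given bases is 2.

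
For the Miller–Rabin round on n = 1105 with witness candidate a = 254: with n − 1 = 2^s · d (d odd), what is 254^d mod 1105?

424

n − 1 = 1104 = 2^4 · 69, so s = 4 and d = 69.
By repeated squaring, 254^69 ≡ 424 (mod 1105).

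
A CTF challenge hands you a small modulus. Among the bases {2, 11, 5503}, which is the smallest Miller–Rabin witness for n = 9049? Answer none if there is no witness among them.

n − 1 = 9048 = 2^3 · 1131, so s = 3 and d = 1131.
Base 2: x_0 = 2^1131 mod 9049 = 1362. x_0 is neither 1 nor 9048, so continue squaring. x_1 = 1362^2 mod 9049 = 9048. x_1 ≡ −1, so 2 is not a witness.
Base 11: x_0 = 11^1131 mod 9049 = 8636. x_0 is neither 1 nor 9048, so continue squaring. x_1 = 8636^2 mod 9049 = 7687. x_2 = 7687^2 mod 9049 = 9048. x_2 ≡ −1, so 11 is not a witness.
Base 5503: x_0 = 5503^1131 mod 9049 = 7581. x_0 is neither 1 nor 9048, so continue squaring. x_1 = 7581^2 mod 9049 = 1362. x_2 = 1362^2 mod 9049 = 9048. x_2 ≡ −1, so 5503 is not a witness.
No listed base is a witness for 9049.

none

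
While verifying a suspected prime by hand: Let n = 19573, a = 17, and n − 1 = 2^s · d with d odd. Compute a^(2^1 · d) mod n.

6190

n − 1 = 19572 = 2^2 · 4893, so s = 2 and d = 4893.
Repeated squaring mod 19573: 17^1 ≡ 17, 17^2 ≡ 289, 17^4 ≡ 5229, 17^8 ≡ 18533, 17^16 ≡ 5085, 17^32 ≡ 1292, 17^64 ≡ 5559, 17^128 ≡ 16287, 17^256 ≡ 13073, 17^512 ≡ 11466, 17^1024 ≡ 16888, 17^2048 ≡ 6361, 17^4096 ≡ 4930.
4893 = 4096 + 512 + 256 + 16 + 8 + 4 + 1, so 17^4893 ≡ 4930·11466·13073·5085·18533·5229·17 ≡ 17487 (mod 19573).
x_0 = 17487.
x_1 = 17487^2 mod 19573 = 6190.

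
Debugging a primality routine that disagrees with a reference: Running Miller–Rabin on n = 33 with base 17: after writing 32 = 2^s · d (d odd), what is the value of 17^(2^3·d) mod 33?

n − 1 = 32 = 2^5 · 1, so s = 5 and d = 1.
x_0 = 17^1 mod 33 = 17.
x_1 = 17^2 mod 33 = 25.
x_2 = 25^2 mod 33 = 31.
x_3 = 31^2 mod 33 = 4.

4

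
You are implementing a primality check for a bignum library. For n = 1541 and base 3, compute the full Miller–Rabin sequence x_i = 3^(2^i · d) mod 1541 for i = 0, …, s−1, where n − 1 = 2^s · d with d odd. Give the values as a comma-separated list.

1473, 1

n − 1 = 1540 = 2^2 · 385, so s = 2 and d = 385.
x_0 = 3^385 mod 1541 = 1473.
x_1 = 1473^2 mod 1541 = 1.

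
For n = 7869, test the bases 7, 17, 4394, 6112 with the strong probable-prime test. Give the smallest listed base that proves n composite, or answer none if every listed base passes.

7

n − 1 = 7868 = 2^2 · 1967, so s = 2 and d = 1967.
Base 7: x_0 = 7^1967 mod 7869 = 4036. x_0 is neither 1 nor 7868, so continue squaring. x_1 = 4036^2 mod 7869 = 466. Reached i = s−1 = 1 without hitting −1: 7 is a Miller–Rabin witness and 7869 is composite.
Base 17: x_0 = 17^1967 mod 7869 = 1898. x_0 is neither 1 nor 7868, so continue squaring. x_1 = 1898^2 mod 7869 = 6271. Reached i = s−1 = 1 without hitting −1: 17 is a Miller–Rabin witness and 7869 is composite.
Base 4394: x_0 = 4394^1967 mod 7869 = 2579. x_0 is neither 1 nor 7868, so continue squaring. x_1 = 2579^2 mod 7869 = 1936. Reached i = s−1 = 1 without hitting −1: 4394 is a Miller–Rabin witness and 7869 is composite.
Base 6112: x_0 = 6112^1967 mod 7869 = 2401. x_0 is neither 1 nor 7868, so continue squaring. x_1 = 2401^2 mod 7869 = 4693. Reached i = s−1 = 1 without hitting −1: 6112 is a Miller–Rabin witness and 7869 is composite.
The smallest witness among the given bases is 7.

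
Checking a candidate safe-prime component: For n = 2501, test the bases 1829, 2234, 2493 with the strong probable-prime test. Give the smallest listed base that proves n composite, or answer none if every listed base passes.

n − 1 = 2500 = 2^2 · 625, so s = 2 and d = 625.
Base 1829: x_0 = 1829^625 mod 2501 = 2500. x_0 = 2500 ≡ −1, so 1829 is not a witness.
Base 2234: x_0 = 2234^625 mod 2501 = 2451. x_0 is neither 1 nor 2500, so continue squaring. x_1 = 2451^2 mod 2501 = 2500. x_1 ≡ −1, so 2234 is not a witness.
Base 2493: x_0 = 2493^625 mod 2501 = 2246. x_0 is neither 1 nor 2500, so continue squaring. x_1 = 2246^2 mod 2501 = 2500. x_1 ≡ −1, so 2493 is not a witness.
No listed base is a witness for 2501.

none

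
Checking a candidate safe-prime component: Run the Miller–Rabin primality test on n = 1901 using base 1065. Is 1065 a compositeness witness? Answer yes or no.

n − 1 = 1900 = 2^2 · 475, so s = 2 and d = 475.
x_0 = 1065^475 mod 1901 = 1.
x_0 = 1, so 1065 is not a witness.

no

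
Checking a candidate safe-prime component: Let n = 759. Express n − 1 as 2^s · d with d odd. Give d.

Halving: 758 → 379; 379 is odd.
So 758 = 2^1 · 379.

379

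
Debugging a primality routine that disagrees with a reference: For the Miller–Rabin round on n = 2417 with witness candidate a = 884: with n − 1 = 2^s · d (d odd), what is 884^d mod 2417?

992

n − 1 = 2416 = 2^4 · 151, so s = 4 and d = 151.
Repeated squaring mod 2417: 884^1 ≡ 884, 884^2 ≡ 765, 884^4 ≡ 311, 884^8 ≡ 41, 884^16 ≡ 1681, 884^32 ≡ 288, 884^64 ≡ 766, 884^128 ≡ 1842.
151 = 128 + 16 + 4 + 2 + 1, so 884^151 ≡ 1842·1681·311·765·884 ≡ 992 (mod 2417).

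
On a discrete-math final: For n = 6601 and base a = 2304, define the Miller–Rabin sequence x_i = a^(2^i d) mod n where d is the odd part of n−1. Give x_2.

n − 1 = 6600 = 2^3 · 825, so s = 3 and d = 825.
Repeated squaring mod 6601: 2304^1 ≡ 2304, 2304^2 ≡ 1212, 2304^4 ≡ 3522, 2304^8 ≡ 1205, 2304^16 ≡ 6406, 2304^32 ≡ 5020, 2304^64 ≡ 4383, 2304^128 ≡ 1779, 2304^256 ≡ 2962, 2304^512 ≡ 715.
825 = 512 + 256 + 32 + 16 + 8 + 1, so 2304^825 ≡ 715·2962·5020·6406·1205·2304 ≡ 1772 (mod 6601).
x_0 = 1772.
x_1 = 1772^2 mod 6601 = 4509.
x_2 = 4509^2 mod 6601 = 1.

1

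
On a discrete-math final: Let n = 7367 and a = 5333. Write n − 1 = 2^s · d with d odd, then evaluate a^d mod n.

1751

n − 1 = 7366 = 2^1 · 3683, so s = 1 and d = 3683.
5333^3683 mod 7367 = 1751.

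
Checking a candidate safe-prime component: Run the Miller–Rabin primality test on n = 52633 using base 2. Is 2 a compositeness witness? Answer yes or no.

no

n − 1 = 52632 = 2^3 · 6579, so s = 3 and d = 6579.
By repeated squaring, 2^6579 ≡ 1 (mod 52633).
x_0 = 2^6579 mod 52633 = 1.
x_0 = 1, so 2 is not a witness.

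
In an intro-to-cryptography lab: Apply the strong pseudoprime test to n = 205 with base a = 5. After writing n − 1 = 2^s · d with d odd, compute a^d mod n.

200

n − 1 = 204 = 2^2 · 51, so s = 2 and d = 51.
Repeated squaring mod 205: 5^1 ≡ 5, 5^2 ≡ 25, 5^4 ≡ 10, 5^8 ≡ 100, 5^16 ≡ 160, 5^32 ≡ 180.
51 = 32 + 16 + 2 + 1, so 5^51 ≡ 180·160·25·5 ≡ 200 (mod 205).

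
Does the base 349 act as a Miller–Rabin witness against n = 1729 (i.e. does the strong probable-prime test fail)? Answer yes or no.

n − 1 = 1728 = 2^6 · 27, so s = 6 and d = 27.
Repeated squaring mod 1729: 349^1 ≡ 349, 349^2 ≡ 771, 349^4 ≡ 1394, 349^8 ≡ 1569, 349^16 ≡ 1394.
27 = 16 + 8 + 2 + 1, so 349^27 ≡ 1394·1569·771·349 ≡ 1084 (mod 1729).
x_0 = 349^27 mod 1729 = 1084.
x_0 is neither 1 nor 1728, so continue squaring.
x_1 = 1084^2 mod 1729 = 1065.
x_2 = 1065^2 mod 1729 = 1.
x_2 = 1 but x_1 ≠ ±1, a nontrivial square root of 1 — 349 is a witness and 1729 is composite.

yes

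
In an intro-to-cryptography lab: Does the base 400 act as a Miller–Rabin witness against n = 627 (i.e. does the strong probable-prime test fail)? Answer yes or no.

yes

n − 1 = 626 = 2^1 · 313, so s = 1 and d = 313.
x_0 = 400^313 mod 627 = 229.
x_0 ∉ {1, 626} and s = 1, so 400 is a Miller–Rabin witness and 627 is composite.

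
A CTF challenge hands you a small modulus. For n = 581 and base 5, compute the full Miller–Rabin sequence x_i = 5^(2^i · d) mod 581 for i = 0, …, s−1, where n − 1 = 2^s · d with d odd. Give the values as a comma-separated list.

544, 207

n − 1 = 580 = 2^2 · 145, so s = 2 and d = 145.
x_0 = 5^145 mod 581 = 544.
x_1 = 544^2 mod 581 = 207.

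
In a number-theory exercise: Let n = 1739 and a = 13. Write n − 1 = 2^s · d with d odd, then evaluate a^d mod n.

960

n − 1 = 1738 = 2^1 · 869, so s = 1 and d = 869.
13^869 mod 1739 = 960.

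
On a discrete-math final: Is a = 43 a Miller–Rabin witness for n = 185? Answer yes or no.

n − 1 = 184 = 2^3 · 23, so s = 3 and d = 23.
Repeated squaring mod 185: 43^1 ≡ 43, 43^2 ≡ 184, 43^4 ≡ 1, 43^8 ≡ 1, 43^16 ≡ 1.
23 = 16 + 4 + 2 + 1, so 43^23 ≡ 1·1·184·43 ≡ 142 (mod 185).
x_0 = 43^23 mod 185 = 142.
x_0 is neither 1 nor 184, so continue squaring.
x_1 = 142^2 mod 185 = 184.
x_1 ≡ −1, so 43 is not a witness.

no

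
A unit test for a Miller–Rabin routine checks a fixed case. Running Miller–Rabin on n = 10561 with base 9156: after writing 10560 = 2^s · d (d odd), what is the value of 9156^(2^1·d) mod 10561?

9245

n − 1 = 10560 = 2^6 · 165, so s = 6 and d = 165.
x_0 = 9156^165 mod 10561 = 9450.
x_1 = 9450^2 mod 10561 = 9245.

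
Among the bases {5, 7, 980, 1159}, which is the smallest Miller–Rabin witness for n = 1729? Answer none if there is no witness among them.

5

n − 1 = 1728 = 2^6 · 27, so s = 6 and d = 27.
Base 5: x_0 = 5^27 mod 1729 = 1217. x_0 is neither 1 nor 1728, so continue squaring. x_1 = 1217^2 mod 1729 = 1065. x_2 = 1065^2 mod 1729 = 1. x_2 = 1 but x_1 ≠ ±1, a nontrivial square root of 1 — 5 is a witness and 1729 is composite.
Base 7: x_0 = 7^27 mod 1729 = 343. x_0 is neither 1 nor 1728, so continue squaring. x_1 = 343^2 mod 1729 = 77. x_2 = 77^2 mod 1729 = 742. x_3 = 742^2 mod 1729 = 742. x_4 = 742^2 mod 1729 = 742. x_5 = 742^2 mod 1729 = 742. Reached i = s−1 = 5 without hitting −1: 7 is a Miller–Rabin witness and 1729 is composite.
Base 980: x_0 = 980^27 mod 1729 = 476. x_0 is neither 1 nor 1728, so continue squaring. x_1 = 476^2 mod 1729 = 77. x_2 = 77^2 mod 1729 = 742. x_3 = 742^2 mod 1729 = 742. x_4 = 742^2 mod 1729 = 742. x_5 = 742^2 mod 1729 = 742. Reached i = s−1 = 5 without hitting −1: 980 is a Miller–Rabin witness and 1729 is composite.
Base 1159: x_0 = 1159^27 mod 1729 = 190. x_0 is neither 1 nor 1728, so continue squaring. x_1 = 190^2 mod 1729 = 1520. x_2 = 1520^2 mod 1729 = 456. x_3 = 456^2 mod 1729 = 456. x_4 = 456^2 mod 1729 = 456. x_5 = 456^2 mod 1729 = 456. Reached i = s−1 = 5 without hitting −1: 1159 is a Miller–Rabin witness and 1729 is composite.
The smallest witness among the given bases is 5.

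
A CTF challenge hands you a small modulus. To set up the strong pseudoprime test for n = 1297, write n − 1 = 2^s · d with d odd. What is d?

Halving: 1296 → 648 → 324 → 162 → 81; 81 is odd.
So 1296 = 2^4 · 81.

81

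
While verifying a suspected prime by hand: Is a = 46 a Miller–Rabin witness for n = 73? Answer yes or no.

n − 1 = 72 = 2^3 · 9, so s = 3 and d = 9.
Repeated squaring mod 73: 46^1 ≡ 46, 46^2 ≡ 72, 46^4 ≡ 1, 46^8 ≡ 1.
9 = 8 + 1, so 46^9 ≡ 1·46 ≡ 46 (mod 73).
x_0 = 46^9 mod 73 = 46.
x_0 is neither 1 nor 72, so continue squaring.
x_1 = 46^2 mod 73 = 72.
x_1 ≡ −1, so 46 is not a witness.

no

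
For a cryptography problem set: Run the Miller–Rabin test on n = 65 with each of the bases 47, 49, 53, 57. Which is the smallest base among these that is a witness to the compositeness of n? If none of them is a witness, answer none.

n − 1 = 64 = 2^6 · 1, so s = 6 and d = 1.
Base 47: x_0 = 47^1 mod 65 = 47. x_0 is neither 1 nor 64, so continue squaring. x_1 = 47^2 mod 65 = 64. x_1 ≡ −1, so 47 is not a witness.
Base 49: x_0 = 49^1 mod 65 = 49. x_0 is neither 1 nor 64, so continue squaring. x_1 = 49^2 mod 65 = 61. x_2 = 61^2 mod 65 = 16. x_3 = 16^2 mod 65 = 61. x_4 = 61^2 mod 65 = 16. x_5 = 16^2 mod 65 = 61. Reached i = s−1 = 5 without hitting −1: 49 is a Miller–Rabin witness and 65 is composite.
Base 53: x_0 = 53^1 mod 65 = 53. x_0 is neither 1 nor 64, so continue squaring. x_1 = 53^2 mod 65 = 14. x_2 = 14^2 mod 65 = 1. x_2 = 1 but x_1 ≠ ±1, a nontrivial square root of 1 — 53 is a witness and 65 is composite.
Base 57: x_0 = 57^1 mod 65 = 57. x_0 is neither 1 nor 64, so continue squaring. x_1 = 57^2 mod 65 = 64. x_1 ≡ −1, so 57 is not a witness.
The smallest witness among the given bases is 49.

49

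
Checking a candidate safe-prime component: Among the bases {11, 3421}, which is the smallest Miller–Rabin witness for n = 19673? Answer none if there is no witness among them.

11

n − 1 = 19672 = 2^3 · 2459, so s = 3 and d = 2459.
Base 11: x_0 = 11^2459 mod 19673 = 18182. x_0 is neither 1 nor 19672, so continue squaring. x_1 = 18182^2 mod 19673 = 32. x_2 = 32^2 mod 19673 = 1024. Reached i = s−1 = 2 without hitting −1: 11 is a Miller–Rabin witness and 19673 is composite.
Base 3421: x_0 = 3421^2459 mod 19673 = 16347. x_0 is neither 1 nor 19672, so continue squaring. x_1 = 16347^2 mod 19673 = 6050. x_2 = 6050^2 mod 19673 = 10720. Reached i = s−1 = 2 without hitting −1: 3421 is a Miller–Rabin witness and 19673 is composite.
The smallest witness among the given bases is 11.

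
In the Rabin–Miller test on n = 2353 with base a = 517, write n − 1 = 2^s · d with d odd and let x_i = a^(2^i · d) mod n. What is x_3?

1

n − 1 = 2352 = 2^4 · 147, so s = 4 and d = 147.
x_0 = 517^147 mod 2353 = 1429.
x_1 = 1429^2 mod 2353 = 1990.
x_2 = 1990^2 mod 2353 = 1.
x_3 = 1^2 mod 2353 = 1.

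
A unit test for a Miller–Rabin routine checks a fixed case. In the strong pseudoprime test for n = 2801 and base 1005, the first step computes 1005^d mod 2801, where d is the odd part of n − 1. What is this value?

619

n − 1 = 2800 = 2^4 · 175, so s = 4 and d = 175.
By repeated squaring, 1005^175 ≡ 619 (mod 2801).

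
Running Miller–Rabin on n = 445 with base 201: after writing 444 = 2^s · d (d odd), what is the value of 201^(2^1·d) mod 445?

n − 1 = 444 = 2^2 · 111, so s = 2 and d = 111.
x_0 = 201^111 mod 445 = 426.
x_1 = 426^2 mod 445 = 361.

361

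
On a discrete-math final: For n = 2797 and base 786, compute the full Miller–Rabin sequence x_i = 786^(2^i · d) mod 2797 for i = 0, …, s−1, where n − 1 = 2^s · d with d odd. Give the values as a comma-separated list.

603, 2796

n − 1 = 2796 = 2^2 · 699, so s = 2 and d = 699.
x_0 = 786^699 mod 2797 = 603.
x_1 = 603^2 mod 2797 = 2796.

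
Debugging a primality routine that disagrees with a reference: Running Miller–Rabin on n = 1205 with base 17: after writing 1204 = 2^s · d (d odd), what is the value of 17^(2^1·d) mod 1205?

434

n − 1 = 1204 = 2^2 · 301, so s = 2 and d = 301.
By repeated squaring, 17^301 ≡ 847 (mod 1205).
x_0 = 847.
x_1 = 847^2 mod 1205 = 434.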